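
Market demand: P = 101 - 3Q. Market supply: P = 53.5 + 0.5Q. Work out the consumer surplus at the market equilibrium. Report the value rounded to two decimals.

Set 101 - 3Q = 53.5 + 0.5Q, which gives 47.5 = 3.5Q, so Q* = 13.5714 and P* = 101 - 3(13.5714) = 60.2857.
Consumer surplus is the triangle under demand above P*: (1/2)(13.5714)(101 - 60.2857) = (1/2)(13.5714)(40.7143) = 276.2755.

276.28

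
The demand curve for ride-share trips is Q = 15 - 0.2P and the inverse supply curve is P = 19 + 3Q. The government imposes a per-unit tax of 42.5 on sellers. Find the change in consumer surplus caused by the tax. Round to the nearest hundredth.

Rewriting demand in inverse form: P = 75 - 5Q.
Without the tax, 75 - 5Q = 19 + 3Q so Q* = 7 and P* = 40.
A tax on sellers shifts supply up by 42.5: 75 - 5Q = 19 + 3Q + 42.5, so Q_t = 1.6875. Buyers pay P_b = 66.5625; sellers receive P_s = P_b - 42.5 = 24.0625.
CS falls from (1/2)(7)(35) = 122.5 to (1/2)(1.6875)(8.4375) = 7.1191, a change of -115.3809.

-115.38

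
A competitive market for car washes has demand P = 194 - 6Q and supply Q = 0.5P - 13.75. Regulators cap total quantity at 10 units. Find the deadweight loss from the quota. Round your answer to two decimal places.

Rewriting supply in inverse form: P = 27.5 + 2Q.
Unrestricted equilibrium: Q* = (194 - 27.5)/(6 + 2) = 20.8125.
At Q = 10 the demand price is 194 - 6(10) = 134 and the supply price is 27.5 + 2(10) = 47.5.
Deadweight loss is the triangle between the curves from 10 to 20.8125: (1/2)(134 - 47.5)(20.8125 - 10) = 467.6406.

467.64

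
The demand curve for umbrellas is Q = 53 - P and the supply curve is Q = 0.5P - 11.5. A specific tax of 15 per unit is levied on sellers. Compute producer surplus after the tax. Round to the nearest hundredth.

Rewriting demand in inverse form: P = 53 - Q.
Rewriting supply in inverse form: P = 23 + 2Q.
Pre-tax equilibrium: 53 - Q = 23 + 2Q gives Q* = 10, P* = 43.
A tax on sellers shifts supply up by 15: 53 - Q = 23 + 2Q + 15, so Q_t = 5. Buyers pay P_b = 48; sellers receive P_s = P_b - 15 = 33.
PS = (1/2)(Q_t)(P_s - 23) = (1/2)(5)(10) = 25.

25.00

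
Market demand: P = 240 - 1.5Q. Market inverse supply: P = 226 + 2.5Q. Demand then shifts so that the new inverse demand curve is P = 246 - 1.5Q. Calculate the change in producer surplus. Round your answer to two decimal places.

15.94

Initial equilibrium: Q_0 = 3.5, P_0 = 234.75; CS_0 = (1/2)(3.5)(5.25) = 9.1875, PS_0 = (1/2)(3.5)(8.75) = 15.3125.
New equilibrium: 246 - 1.5Q = 226 + 2.5Q gives Q_1 = 5, P_1 = 238.5; CS_1 = 18.75, PS_1 = 31.25.
Change in producer surplus = 31.25 - 15.3125 = 15.9375.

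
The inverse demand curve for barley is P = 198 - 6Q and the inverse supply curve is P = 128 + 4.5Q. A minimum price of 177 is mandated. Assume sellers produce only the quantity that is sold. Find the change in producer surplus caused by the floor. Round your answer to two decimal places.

Free-market equilibrium: 198 - 6Q = 128 + 4.5Q gives Q* = 6.6667, P* = 158.
At P = 177, buyers demand (198 - 177)/6 = 3.5 while sellers would supply more, so the quantity traded is 3.5 at price 177.
PS goes from (1/2)(6.6667)(30) = 100 to 143.9375 (computed as (177 - 128)(3.5) - (1/2)(4.5)(3.5)^2), a change of 43.9375.

43.94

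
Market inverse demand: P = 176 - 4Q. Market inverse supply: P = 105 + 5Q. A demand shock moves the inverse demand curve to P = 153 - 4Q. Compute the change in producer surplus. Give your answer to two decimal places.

-84.48

Initial equilibrium: Q_0 = 7.8889, P_0 = 144.4444; CS_0 = (1/2)(7.8889)(31.5556) = 124.4691, PS_0 = (1/2)(7.8889)(39.4444) = 155.5864.
New equilibrium: 153 - 4Q = 105 + 5Q gives Q_1 = 5.3333, P_1 = 131.6667; CS_1 = 56.8889, PS_1 = 71.1111.
Change in producer surplus = 71.1111 - 155.5864 = -84.4753.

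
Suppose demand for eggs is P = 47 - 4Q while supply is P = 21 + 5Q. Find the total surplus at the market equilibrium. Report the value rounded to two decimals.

37.56

Equilibrium: 47 - 4Q = 21 + 5Q, so Q* = 2.8889 and P* = 35.4444.
CS = (1/2)(2.8889)(11.5556) = 16.6914 and PS = (1/2)(2.8889)(14.4444) = 20.8642, so total surplus = 37.5556.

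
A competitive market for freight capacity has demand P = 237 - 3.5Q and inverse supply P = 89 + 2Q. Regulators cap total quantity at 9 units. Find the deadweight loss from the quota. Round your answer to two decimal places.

Unrestricted equilibrium: Q* = (237 - 89)/(3.5 + 2) = 26.9091.
At Q = 9 the demand price is 237 - 3.5(9) = 205.5 and the supply price is 89 + 2(9) = 107.
Deadweight loss is the triangle between the curves from 9 to 26.9091: (1/2)(205.5 - 107)(26.9091 - 9) = 882.0227.

882.02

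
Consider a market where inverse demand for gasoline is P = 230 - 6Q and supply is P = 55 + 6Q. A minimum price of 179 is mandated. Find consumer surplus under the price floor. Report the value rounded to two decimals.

Without the control, 230 - 6Q = 55 + 6Q so Q* = 14.5833 and P* = 142.5.
At the floor price 179, quantity demanded is (230 - 179)/6 = 8.5; demand is the short side, so Q = 8.5 trades at P = 179.
CS is the triangle under demand above 179: (1/2)(8.5)(230 - 179) = 216.75.

216.75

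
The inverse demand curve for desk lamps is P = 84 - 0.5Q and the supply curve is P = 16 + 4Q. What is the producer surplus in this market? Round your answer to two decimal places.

456.69

Setting demand equal to supply, 68 = 4.5Q, so Q* = 15.1111 and P* = 76.4444.
The supply curve's price intercept is 16, so PS = (1/2)(Q*)(P* - 16) = (1/2)(15.1111)(60.4444) = 456.6914.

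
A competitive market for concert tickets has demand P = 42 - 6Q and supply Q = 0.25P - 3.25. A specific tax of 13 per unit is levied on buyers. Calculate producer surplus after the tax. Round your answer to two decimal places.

5.12

Rewriting supply in inverse form: P = 13 + 4Q.
Pre-tax equilibrium: 42 - 6Q = 13 + 4Q gives Q* = 2.9, P* = 24.6.
A tax on buyers shifts demand down by 13: (42 - 13) - 6Q = 13 + 4Q, so Q_t = 1.6. Buyers pay P_b = 32.4; sellers receive P_s = P_b - 13 = 19.4.
Producer surplus is the triangle above supply below P_s: (1/2)(1.6)(19.4 - 13) = 5.12.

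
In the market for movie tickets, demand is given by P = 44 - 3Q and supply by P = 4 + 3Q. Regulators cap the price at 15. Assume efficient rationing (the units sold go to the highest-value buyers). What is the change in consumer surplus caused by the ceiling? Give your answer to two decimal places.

19.50

Free-market equilibrium: 44 - 3Q = 4 + 3Q gives Q* = 6.6667, P* = 24.
At the ceiling price 15, quantity supplied is (15 - 4)/3 = 3.6667; supply is the short side, so Q = 3.6667 trades at P = 15.
CS goes from (1/2)(6.6667)(20) = 66.6667 to 86.1667 (computed as (44 - 15)(3.6667) - (1/2)(3)(3.6667)^2), a change of 19.5.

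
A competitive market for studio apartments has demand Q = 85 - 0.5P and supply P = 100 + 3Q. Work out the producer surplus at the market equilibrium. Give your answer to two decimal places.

Rewriting demand in inverse form: P = 170 - 2Q.
Setting demand equal to supply, 70 = 5Q, so Q* = 14 and P* = 142.
The supply curve's price intercept is 100, so PS = (1/2)(Q*)(P* - 100) = (1/2)(14)(42) = 294.

294.00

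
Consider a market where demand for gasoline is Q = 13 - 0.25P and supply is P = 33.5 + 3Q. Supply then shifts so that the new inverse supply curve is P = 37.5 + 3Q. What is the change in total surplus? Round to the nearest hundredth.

Rewriting demand in inverse form: P = 52 - 4Q.
Initial equilibrium: Q_0 = 2.6429, P_0 = 41.4286; CS_0 = (1/2)(2.6429)(10.5714) = 13.9694, PS_0 = (1/2)(2.6429)(7.9286) = 10.477.
New equilibrium: 52 - 4Q = 37.5 + 3Q gives Q_1 = 2.0714, P_1 = 43.7143; CS_1 = 8.5816, PS_1 = 6.4362.
Change in total surplus = (8.5816 + 6.4362) - (13.9694 + 10.477) = -9.4286.

-9.43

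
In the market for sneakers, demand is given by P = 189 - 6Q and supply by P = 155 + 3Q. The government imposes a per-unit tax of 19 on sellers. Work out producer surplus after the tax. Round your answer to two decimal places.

Without the tax, 189 - 6Q = 155 + 3Q so Q* = 3.7778 and P* = 166.3333.
With the tax, sellers need 19 more per unit: 189 - 6Q = 155 + 3Q + 19, so Q_t = 1.6667. Buyers pay P_b = 179; sellers receive P_s = P_b - 19 = 160.
Producer surplus is the triangle above supply below P_s: (1/2)(1.6667)(160 - 155) = 4.1667.

4.17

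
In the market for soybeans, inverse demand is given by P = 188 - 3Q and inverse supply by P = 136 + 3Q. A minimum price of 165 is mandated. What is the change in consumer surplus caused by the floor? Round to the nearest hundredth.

Free-market equilibrium: 188 - 3Q = 136 + 3Q gives Q* = 8.6667, P* = 162.
At the floor price 165, quantity demanded is (188 - 165)/3 = 7.6667; demand is the short side, so Q = 7.6667 trades at P = 165.
CS goes from (1/2)(8.6667)(26) = 112.6667 to 88.1667 (computed as (188 - 165)(7.6667) - (1/2)(3)(7.6667)^2), a change of -24.5.

-24.50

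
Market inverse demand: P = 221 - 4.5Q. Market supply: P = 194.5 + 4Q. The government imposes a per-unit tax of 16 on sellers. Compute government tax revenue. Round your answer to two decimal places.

19.76

Pre-tax equilibrium: 221 - 4.5Q = 194.5 + 4Q gives Q* = 3.1176, P* = 206.9706.
With the tax, sellers need 16 more per unit: 221 - 4.5Q = 194.5 + 4Q + 16, so Q_t = 1.2353. Buyers pay P_b = 215.4412; sellers receive P_s = P_b - 16 = 199.4412.
Revenue is the tax times quantity traded: 16 x 1.2353 = 19.7647.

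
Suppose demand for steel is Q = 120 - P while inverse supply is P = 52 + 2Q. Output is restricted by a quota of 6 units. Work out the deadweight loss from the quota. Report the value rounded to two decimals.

416.67

Rewriting demand in inverse form: P = 120 - Q.
Without the quota, 120 - Q = 52 + 2Q gives Q* = 22.6667.
At Q = 6 the demand price is 120 - (6) = 114 and the supply price is 52 + 2(6) = 64.
DWL = (1/2)(gap between curves at 6) x (Q* - 6) = (1/2)(50)(16.6667) = 416.6667.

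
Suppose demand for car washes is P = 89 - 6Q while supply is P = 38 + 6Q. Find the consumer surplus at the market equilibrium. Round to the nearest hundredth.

Setting demand equal to supply, 51 = 12Q, so Q* = 4.25 and P* = 63.5.
The demand choke price is 89, so CS = (1/2)(Q*)(89 - P*) = (1/2)(4.25)(25.5) = 54.1875.

54.19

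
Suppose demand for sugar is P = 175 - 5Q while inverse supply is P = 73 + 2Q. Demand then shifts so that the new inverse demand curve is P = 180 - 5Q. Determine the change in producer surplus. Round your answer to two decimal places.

Initial equilibrium: Q_0 = 14.5714, P_0 = 102.1429; CS_0 = (1/2)(14.5714)(72.8571) = 530.8163, PS_0 = (1/2)(14.5714)(29.1429) = 212.3265.
New equilibrium: 180 - 5Q = 73 + 2Q gives Q_1 = 15.2857, P_1 = 103.5714; CS_1 = 584.1327, PS_1 = 233.6531.
Change in producer surplus = 233.6531 - 212.3265 = 21.3265.

21.33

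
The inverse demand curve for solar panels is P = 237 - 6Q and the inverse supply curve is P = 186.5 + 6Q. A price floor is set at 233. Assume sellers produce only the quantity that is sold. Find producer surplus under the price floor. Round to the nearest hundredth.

29.67

Free-market equilibrium: 237 - 6Q = 186.5 + 6Q gives Q* = 4.2083, P* = 211.75.
At P = 233, buyers demand (237 - 233)/6 = 0.6667 while sellers would supply more, so the quantity traded is 0.6667 at price 233.
The supply price at Q = 0.6667 is 190.5. PS is the trapezoid between 233 and supply over [0, 0.6667]: (1/2)[(233 - 186.5) + (233 - 190.5)](0.6667) = 29.6667.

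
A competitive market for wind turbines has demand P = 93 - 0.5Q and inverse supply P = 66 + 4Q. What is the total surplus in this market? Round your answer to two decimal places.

81.00

Setting demand equal to supply, 27 = 4.5Q, so Q* = 6 and P* = 90.
CS = (1/2)(6)(3) = 9 and PS = (1/2)(6)(24) = 72, so total surplus = 81.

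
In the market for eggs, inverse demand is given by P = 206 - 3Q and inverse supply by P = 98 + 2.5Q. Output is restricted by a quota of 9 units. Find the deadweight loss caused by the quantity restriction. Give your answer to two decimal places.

Unrestricted equilibrium: Q* = (206 - 98)/(3 + 2.5) = 19.6364.
At Q = 9 the demand price is 206 - 3(9) = 179 and the supply price is 98 + 2.5(9) = 120.5.
Deadweight loss is the triangle between the curves from 9 to 19.6364: (1/2)(179 - 120.5)(19.6364 - 9) = 311.1136.

311.11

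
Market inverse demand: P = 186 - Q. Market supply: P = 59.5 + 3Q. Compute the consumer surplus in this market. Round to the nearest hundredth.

Equilibrium: 186 - Q = 59.5 + 3Q, so Q* = 31.625 and P* = 154.375.
The demand choke price is 186, so CS = (1/2)(Q*)(186 - P*) = (1/2)(31.625)(31.625) = 500.0703.

500.07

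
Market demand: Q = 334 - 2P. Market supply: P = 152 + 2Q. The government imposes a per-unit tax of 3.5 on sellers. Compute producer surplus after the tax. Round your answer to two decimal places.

21.16

Rewriting demand in inverse form: P = 167 - 0.5Q.
Without the tax, 167 - 0.5Q = 152 + 2Q so Q* = 6 and P* = 164.
A tax on sellers shifts supply up by 3.5: 167 - 0.5Q = 152 + 2Q + 3.5, so Q_t = 4.6. Buyers pay P_b = 164.7; sellers receive P_s = P_b - 3.5 = 161.2.
PS = (1/2)(Q_t)(P_s - 152) = (1/2)(4.6)(9.2) = 21.16.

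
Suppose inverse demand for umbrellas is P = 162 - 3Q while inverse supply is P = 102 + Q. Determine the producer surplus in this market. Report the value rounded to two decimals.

112.50

Equilibrium: 162 - 3Q = 102 + Q, so Q* = 15 and P* = 117.
The supply curve's price intercept is 102, so PS = (1/2)(Q*)(P* - 102) = (1/2)(15)(15) = 112.5.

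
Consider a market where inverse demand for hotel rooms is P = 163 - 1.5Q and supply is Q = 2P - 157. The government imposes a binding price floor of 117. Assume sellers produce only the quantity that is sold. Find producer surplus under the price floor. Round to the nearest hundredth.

945.56

Rewriting supply in inverse form: P = 78.5 + 0.5Q.
Free-market equilibrium: 163 - 1.5Q = 78.5 + 0.5Q gives Q* = 42.25, P* = 99.625.
At the floor price 117, quantity demanded is (163 - 117)/1.5 = 30.6667; demand is the short side, so Q = 30.6667 trades at P = 117.
The supply price at Q = 30.6667 is 93.8333. PS is the trapezoid between 117 and supply over [0, 30.6667]: (1/2)[(117 - 78.5) + (117 - 93.8333)](30.6667) = 945.5556.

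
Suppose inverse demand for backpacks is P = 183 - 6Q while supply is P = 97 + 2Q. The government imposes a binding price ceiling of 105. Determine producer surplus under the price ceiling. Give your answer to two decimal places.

Free-market equilibrium: 183 - 6Q = 97 + 2Q gives Q* = 10.75, P* = 118.5.
At P = 105, sellers supply (105 - 97)/2 = 4 while buyers want more, so the quantity traded is 4 at price 105.
PS is the triangle above supply below 105: (1/2)(4)(105 - 97) = 16.

16.00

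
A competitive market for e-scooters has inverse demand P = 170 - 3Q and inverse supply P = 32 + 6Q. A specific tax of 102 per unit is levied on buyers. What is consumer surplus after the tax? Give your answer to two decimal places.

Pre-tax equilibrium: 170 - 3Q = 32 + 6Q gives Q* = 15.3333, P* = 124.
With the tax, buyers' net willingness to pay falls by 102: (170 - 102) - 3Q = 32 + 6Q, so Q_t = 4. Buyers pay P_b = 158; sellers receive P_s = P_b - 102 = 56.
Consumer surplus is the triangle under demand above P_b: (1/2)(4)(170 - 158) = 24.

24.00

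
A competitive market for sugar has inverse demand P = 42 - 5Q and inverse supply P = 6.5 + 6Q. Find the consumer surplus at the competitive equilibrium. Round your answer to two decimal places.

Setting demand equal to supply, 35.5 = 11Q, so Q* = 3.2273 and P* = 25.8636.
CS is the area between the demand curve and P* from 0 to Q*: (1/2)(3.2273)(16.1364) = 26.0382.

26.04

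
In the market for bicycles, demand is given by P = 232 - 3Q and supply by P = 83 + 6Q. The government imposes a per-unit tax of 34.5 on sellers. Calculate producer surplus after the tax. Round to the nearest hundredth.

Without the tax, 232 - 3Q = 83 + 6Q so Q* = 16.5556 and P* = 182.3333.
With the tax, sellers need 34.5 more per unit: 232 - 3Q = 83 + 6Q + 34.5, so Q_t = 12.7222. Buyers pay P_b = 193.8333; sellers receive P_s = P_b - 34.5 = 159.3333.
Producer surplus is the triangle above supply below P_s: (1/2)(12.7222)(159.3333 - 83) = 485.5648.

485.56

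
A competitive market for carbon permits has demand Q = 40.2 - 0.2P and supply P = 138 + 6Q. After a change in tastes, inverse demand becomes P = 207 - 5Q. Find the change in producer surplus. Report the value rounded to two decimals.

19.64

Rewriting demand in inverse form: P = 201 - 5Q.
Initial equilibrium: Q_0 = 5.7273, P_0 = 172.3636; CS_0 = (1/2)(5.7273)(28.6364) = 82.0041, PS_0 = (1/2)(5.7273)(34.3636) = 98.405.
New equilibrium: 207 - 5Q = 138 + 6Q gives Q_1 = 6.2727, P_1 = 175.6364; CS_1 = 98.3678, PS_1 = 118.0413.
Change in producer surplus = 118.0413 - 98.405 = 19.6364.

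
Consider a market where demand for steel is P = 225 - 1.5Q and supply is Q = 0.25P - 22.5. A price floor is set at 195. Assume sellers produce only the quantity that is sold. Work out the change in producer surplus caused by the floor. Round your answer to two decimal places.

Rewriting supply in inverse form: P = 90 + 4Q.
Free-market equilibrium: 225 - 1.5Q = 90 + 4Q gives Q* = 24.5455, P* = 188.1818.
At P = 195, buyers demand (225 - 195)/1.5 = 20 while sellers would supply more, so the quantity traded is 20 at price 195.
PS goes from (1/2)(24.5455)(98.1818) = 1204.9587 to 1300 (computed as (195 - 90)(20) - (1/2)(4)(20)^2), a change of 95.0413.

95.04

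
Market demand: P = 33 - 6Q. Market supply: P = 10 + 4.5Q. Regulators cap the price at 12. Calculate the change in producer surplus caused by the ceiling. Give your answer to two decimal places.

Free-market equilibrium: 33 - 6Q = 10 + 4.5Q gives Q* = 2.1905, P* = 19.8571.
At P = 12, sellers supply (12 - 10)/4.5 = 0.4444 while buyers want more, so the quantity traded is 0.4444 at price 12.
PS goes from (1/2)(2.1905)(9.8571) = 10.7959 to 0.4444 (computed as (12 - 10)(0.4444) - (1/2)(4.5)(0.4444)^2), a change of -10.3515.

-10.35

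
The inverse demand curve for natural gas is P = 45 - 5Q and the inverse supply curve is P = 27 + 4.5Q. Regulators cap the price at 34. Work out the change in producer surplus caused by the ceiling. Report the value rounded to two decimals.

-2.63

Without the control, 45 - 5Q = 27 + 4.5Q so Q* = 1.8947 and P* = 35.5263.
At the ceiling price 34, quantity supplied is (34 - 27)/4.5 = 1.5556; supply is the short side, so Q = 1.5556 trades at P = 34.
PS goes from (1/2)(1.8947)(8.5263) = 8.0776 to 5.4444 (computed as (34 - 27)(1.5556) - (1/2)(4.5)(1.5556)^2), a change of -2.6331.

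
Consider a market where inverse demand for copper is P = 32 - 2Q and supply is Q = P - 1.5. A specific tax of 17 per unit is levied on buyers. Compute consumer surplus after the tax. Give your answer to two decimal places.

Rewriting supply in inverse form: P = 1.5 + Q.
Without the tax, 32 - 2Q = 1.5 + Q so Q* = 10.1667 and P* = 11.6667.
A tax on buyers shifts demand down by 17: (32 - 17) - 2Q = 1.5 + Q, so Q_t = 4.5. Buyers pay P_b = 23; sellers receive P_s = P_b - 17 = 6.
Consumer surplus is the triangle under demand above P_b: (1/2)(4.5)(32 - 23) = 20.25.

20.25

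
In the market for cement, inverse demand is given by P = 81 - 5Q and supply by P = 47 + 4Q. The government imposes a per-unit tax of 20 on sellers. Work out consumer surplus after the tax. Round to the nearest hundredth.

6.05

Without the tax, 81 - 5Q = 47 + 4Q so Q* = 3.7778 and P* = 62.1111.
With the tax, sellers need 20 more per unit: 81 - 5Q = 47 + 4Q + 20, so Q_t = 1.5556. Buyers pay P_b = 73.2222; sellers receive P_s = P_b - 20 = 53.2222.
CS = (1/2)(Q_t)(81 - P_b) = (1/2)(1.5556)(7.7778) = 6.0494.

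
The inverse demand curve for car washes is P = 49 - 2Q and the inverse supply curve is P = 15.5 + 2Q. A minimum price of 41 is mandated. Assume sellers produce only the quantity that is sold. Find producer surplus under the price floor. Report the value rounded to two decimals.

Free-market equilibrium: 49 - 2Q = 15.5 + 2Q gives Q* = 8.375, P* = 32.25.
At the floor price 41, quantity demanded is (49 - 41)/2 = 4; demand is the short side, so Q = 4 trades at P = 41.
The supply price at Q = 4 is 23.5. PS is the trapezoid between 41 and supply over [0, 4]: (1/2)[(41 - 15.5) + (41 - 23.5)](4) = 86.

86.00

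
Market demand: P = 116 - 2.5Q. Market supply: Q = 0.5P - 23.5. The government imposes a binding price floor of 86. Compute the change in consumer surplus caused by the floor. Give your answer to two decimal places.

-113.89

Rewriting supply in inverse form: P = 47 + 2Q.
Free-market equilibrium: 116 - 2.5Q = 47 + 2Q gives Q* = 15.3333, P* = 77.6667.
At P = 86, buyers demand (116 - 86)/2.5 = 12 while sellers would supply more, so the quantity traded is 12 at price 86.
CS goes from (1/2)(15.3333)(38.3333) = 293.8889 to 180 (computed as (116 - 86)(12) - (1/2)(2.5)(12)^2), a change of -113.8889.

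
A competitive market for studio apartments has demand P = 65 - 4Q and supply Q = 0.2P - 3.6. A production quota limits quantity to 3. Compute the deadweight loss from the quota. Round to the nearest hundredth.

22.22

Rewriting supply in inverse form: P = 18 + 5Q.
Unrestricted equilibrium: Q* = (65 - 18)/(4 + 5) = 5.2222.
At Q = 3 the demand price is 65 - 4(3) = 53 and the supply price is 18 + 5(3) = 33.
Deadweight loss is the triangle between the curves from 3 to 5.2222: (1/2)(53 - 33)(5.2222 - 3) = 22.2222.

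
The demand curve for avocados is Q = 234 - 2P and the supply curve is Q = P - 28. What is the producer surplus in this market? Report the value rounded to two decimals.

1760.22

Rewriting demand in inverse form: P = 117 - 0.5Q.
Rewriting supply in inverse form: P = 28 + Q.
Equilibrium: 117 - 0.5Q = 28 + Q, so Q* = 59.3333 and P* = 87.3333.
The supply curve's price intercept is 28, so PS = (1/2)(Q*)(P* - 28) = (1/2)(59.3333)(59.3333) = 1760.2222.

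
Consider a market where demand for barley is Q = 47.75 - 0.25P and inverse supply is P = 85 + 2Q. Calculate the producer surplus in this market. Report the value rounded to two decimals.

Rewriting demand in inverse form: P = 191 - 4Q.
Setting demand equal to supply, 106 = 6Q, so Q* = 17.6667 and P* = 120.3333.
The supply curve's price intercept is 85, so PS = (1/2)(Q*)(P* - 85) = (1/2)(17.6667)(35.3333) = 312.1111.

312.11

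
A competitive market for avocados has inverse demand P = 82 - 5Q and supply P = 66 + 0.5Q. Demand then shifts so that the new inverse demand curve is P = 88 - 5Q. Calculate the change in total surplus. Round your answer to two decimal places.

Initial equilibrium: Q_0 = 2.9091, P_0 = 67.4545; CS_0 = (1/2)(2.9091)(14.5455) = 21.157, PS_0 = (1/2)(2.9091)(1.4545) = 2.1157.
New equilibrium: 88 - 5Q = 66 + 0.5Q gives Q_1 = 4, P_1 = 68; CS_1 = 40, PS_1 = 4.
Change in total surplus = (40 + 4) - (21.157 + 2.1157) = 20.7273.

20.73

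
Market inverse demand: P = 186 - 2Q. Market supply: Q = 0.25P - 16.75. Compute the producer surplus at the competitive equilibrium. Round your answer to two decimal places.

Rewriting supply in inverse form: P = 67 + 4Q.
Setting demand equal to supply, 119 = 6Q, so Q* = 19.8333 and P* = 146.3333.
The supply curve's price intercept is 67, so PS = (1/2)(Q*)(P* - 67) = (1/2)(19.8333)(79.3333) = 786.7222.

786.72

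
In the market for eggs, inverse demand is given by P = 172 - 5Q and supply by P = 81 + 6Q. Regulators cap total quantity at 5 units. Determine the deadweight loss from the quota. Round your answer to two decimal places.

Unrestricted equilibrium: Q* = (172 - 81)/(5 + 6) = 8.2727.
At Q = 5 the demand price is 172 - 5(5) = 147 and the supply price is 81 + 6(5) = 111.
Deadweight loss is the triangle between the curves from 5 to 8.2727: (1/2)(147 - 111)(8.2727 - 5) = 58.9091.

58.91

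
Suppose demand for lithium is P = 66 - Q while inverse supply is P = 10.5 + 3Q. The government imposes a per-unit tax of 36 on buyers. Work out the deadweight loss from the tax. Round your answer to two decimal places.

162.00

Without the tax, 66 - Q = 10.5 + 3Q so Q* = 13.875 and P* = 52.125.
With the tax, buyers' net willingness to pay falls by 36: (66 - 36) - Q = 10.5 + 3Q, so Q_t = 4.875. Buyers pay P_b = 61.125; sellers receive P_s = P_b - 36 = 25.125.
The welfare triangle lost has base Q* - Q_t = 9 and height t = 36, so DWL = (1/2)(9)(36) = 162.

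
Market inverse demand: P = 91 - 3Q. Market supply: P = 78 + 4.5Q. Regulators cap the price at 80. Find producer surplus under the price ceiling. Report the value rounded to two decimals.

0.44

Free-market equilibrium: 91 - 3Q = 78 + 4.5Q gives Q* = 1.7333, P* = 85.8.
At the ceiling price 80, quantity supplied is (80 - 78)/4.5 = 0.4444; supply is the short side, so Q = 0.4444 trades at P = 80.
PS is the triangle above supply below 80: (1/2)(0.4444)(80 - 78) = 0.4444.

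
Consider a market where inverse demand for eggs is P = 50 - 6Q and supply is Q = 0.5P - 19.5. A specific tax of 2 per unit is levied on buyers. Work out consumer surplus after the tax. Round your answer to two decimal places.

3.80

Rewriting supply in inverse form: P = 39 + 2Q.
Without the tax, 50 - 6Q = 39 + 2Q so Q* = 1.375 and P* = 41.75.
With the tax, buyers' net willingness to pay falls by 2: (50 - 2) - 6Q = 39 + 2Q, so Q_t = 1.125. Buyers pay P_b = 43.25; sellers receive P_s = P_b - 2 = 41.25.
CS = (1/2)(Q_t)(50 - P_b) = (1/2)(1.125)(6.75) = 3.7969.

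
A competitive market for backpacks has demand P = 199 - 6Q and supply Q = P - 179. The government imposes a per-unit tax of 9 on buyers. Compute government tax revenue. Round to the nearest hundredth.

Rewriting supply in inverse form: P = 179 + Q.
Pre-tax equilibrium: 199 - 6Q = 179 + Q gives Q* = 2.8571, P* = 181.8571.
A tax on buyers shifts demand down by 9: (199 - 9) - 6Q = 179 + Q, so Q_t = 1.5714. Buyers pay P_b = 189.5714; sellers receive P_s = P_b - 9 = 180.5714.
Tax revenue = t x Q_t = 9 x 1.5714 = 14.1429.

14.14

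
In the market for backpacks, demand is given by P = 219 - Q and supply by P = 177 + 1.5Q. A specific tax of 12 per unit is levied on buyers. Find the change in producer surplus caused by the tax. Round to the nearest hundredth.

Without the tax, 219 - Q = 177 + 1.5Q so Q* = 16.8 and P* = 202.2.
A tax on buyers shifts demand down by 12: (219 - 12) - Q = 177 + 1.5Q, so Q_t = 12. Buyers pay P_b = 207; sellers receive P_s = P_b - 12 = 195.
Producers lose the trapezoid between P_s and P* out to Q_t plus the triangle from Q_t to Q*: change in PS = 108 - 211.68 = -103.68.

-103.68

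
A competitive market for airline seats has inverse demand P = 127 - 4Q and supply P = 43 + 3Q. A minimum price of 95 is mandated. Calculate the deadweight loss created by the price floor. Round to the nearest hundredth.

Without the control, 127 - 4Q = 43 + 3Q so Q* = 12 and P* = 79.
At P = 95, buyers demand (127 - 95)/4 = 8 while sellers would supply more, so the quantity traded is 8 at price 95.
The lost-trades triangle has base Q* - 8 = 4 and height equal to the gap between the curves at Q = 8, which is 95 - 67 = 28. DWL = (1/2)(4)(28) = 56.

56.00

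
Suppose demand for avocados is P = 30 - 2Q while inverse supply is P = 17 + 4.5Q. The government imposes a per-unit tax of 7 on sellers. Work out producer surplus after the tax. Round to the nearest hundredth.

1.92

Pre-tax equilibrium: 30 - 2Q = 17 + 4.5Q gives Q* = 2, P* = 26.
With the tax, sellers need 7 more per unit: 30 - 2Q = 17 + 4.5Q + 7, so Q_t = 0.9231. Buyers pay P_b = 28.1538; sellers receive P_s = P_b - 7 = 21.1538.
PS = (1/2)(Q_t)(P_s - 17) = (1/2)(0.9231)(4.1538) = 1.9172.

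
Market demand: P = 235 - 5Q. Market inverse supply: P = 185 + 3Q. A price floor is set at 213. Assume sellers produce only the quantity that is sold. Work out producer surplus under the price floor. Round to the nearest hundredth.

94.16

Free-market equilibrium: 235 - 5Q = 185 + 3Q gives Q* = 6.25, P* = 203.75.
At P = 213, buyers demand (235 - 213)/5 = 4.4 while sellers would supply more, so the quantity traded is 4.4 at price 213.
The supply price at Q = 4.4 is 198.2. PS is the trapezoid between 213 and supply over [0, 4.4]: (1/2)[(213 - 185) + (213 - 198.2)](4.4) = 94.16.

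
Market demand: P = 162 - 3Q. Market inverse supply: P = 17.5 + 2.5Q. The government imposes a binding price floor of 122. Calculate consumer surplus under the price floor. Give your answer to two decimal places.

Free-market equilibrium: 162 - 3Q = 17.5 + 2.5Q gives Q* = 26.2727, P* = 83.1818.
At the floor price 122, quantity demanded is (162 - 122)/3 = 13.3333; demand is the short side, so Q = 13.3333 trades at P = 122.
CS is the triangle under demand above 122: (1/2)(13.3333)(162 - 122) = 266.6667.

266.67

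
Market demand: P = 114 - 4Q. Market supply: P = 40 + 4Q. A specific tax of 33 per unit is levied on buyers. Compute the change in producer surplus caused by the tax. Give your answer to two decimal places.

Without the tax, 114 - 4Q = 40 + 4Q so Q* = 9.25 and P* = 77.
With the tax, buyers' net willingness to pay falls by 33: (114 - 33) - 4Q = 40 + 4Q, so Q_t = 5.125. Buyers pay P_b = 93.5; sellers receive P_s = P_b - 33 = 60.5.
Producers lose the trapezoid between P_s and P* out to Q_t plus the triangle from Q_t to Q*: change in PS = 52.5312 - 171.125 = -118.5938.

-118.59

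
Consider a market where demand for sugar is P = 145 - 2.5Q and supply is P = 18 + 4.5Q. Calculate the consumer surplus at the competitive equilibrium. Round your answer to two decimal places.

Set 145 - 2.5Q = 18 + 4.5Q, which gives 127 = 7Q, so Q* = 18.1429 and P* = 145 - 2.5(18.1429) = 99.6429.
CS is the area between the demand curve and P* from 0 to Q*: (1/2)(18.1429)(45.3571) = 411.4541.

411.45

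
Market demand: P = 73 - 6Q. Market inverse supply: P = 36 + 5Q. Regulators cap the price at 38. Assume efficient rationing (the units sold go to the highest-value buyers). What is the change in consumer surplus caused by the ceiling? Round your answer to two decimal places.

Without the control, 73 - 6Q = 36 + 5Q so Q* = 3.3636 and P* = 52.8182.
At the ceiling price 38, quantity supplied is (38 - 36)/5 = 0.4; supply is the short side, so Q = 0.4 trades at P = 38.
CS goes from (1/2)(3.3636)(20.1818) = 33.9421 to 13.52 (computed as (73 - 38)(0.4) - (1/2)(6)(0.4)^2), a change of -20.4221.

-20.42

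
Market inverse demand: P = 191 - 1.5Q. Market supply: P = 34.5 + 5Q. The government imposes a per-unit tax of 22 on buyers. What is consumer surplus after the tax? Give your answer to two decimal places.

321.13

Pre-tax equilibrium: 191 - 1.5Q = 34.5 + 5Q gives Q* = 24.0769, P* = 154.8846.
A tax on buyers shifts demand down by 22: (191 - 22) - 1.5Q = 34.5 + 5Q, so Q_t = 20.6923. Buyers pay P_b = 159.9615; sellers receive P_s = P_b - 22 = 137.9615.
CS = (1/2)(Q_t)(191 - P_b) = (1/2)(20.6923)(31.0385) = 321.1287.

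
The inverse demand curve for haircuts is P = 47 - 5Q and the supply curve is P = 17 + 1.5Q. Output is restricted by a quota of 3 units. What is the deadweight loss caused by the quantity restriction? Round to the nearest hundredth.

Without the quota, 47 - 5Q = 17 + 1.5Q gives Q* = 4.6154.
At Q = 3 the demand price is 47 - 5(3) = 32 and the supply price is 17 + 1.5(3) = 21.5.
Deadweight loss is the triangle between the curves from 3 to 4.6154: (1/2)(32 - 21.5)(4.6154 - 3) = 8.4808.

8.48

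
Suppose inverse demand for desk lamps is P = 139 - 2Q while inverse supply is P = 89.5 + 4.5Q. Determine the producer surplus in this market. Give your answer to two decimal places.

130.49

Setting demand equal to supply, 49.5 = 6.5Q, so Q* = 7.6154 and P* = 123.7692.
Producer surplus is the triangle above supply below P*: (1/2)(7.6154)(123.7692 - 89.5) = (1/2)(7.6154)(34.2692) = 130.4867.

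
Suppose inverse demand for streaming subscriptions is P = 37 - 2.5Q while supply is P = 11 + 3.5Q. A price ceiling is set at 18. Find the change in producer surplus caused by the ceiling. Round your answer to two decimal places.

Free-market equilibrium: 37 - 2.5Q = 11 + 3.5Q gives Q* = 4.3333, P* = 26.1667.
At the ceiling price 18, quantity supplied is (18 - 11)/3.5 = 2; supply is the short side, so Q = 2 trades at P = 18.
PS goes from (1/2)(4.3333)(15.1667) = 32.8611 to 7 (computed as (18 - 11)(2) - (1/2)(3.5)(2)^2), a change of -25.8611.

-25.86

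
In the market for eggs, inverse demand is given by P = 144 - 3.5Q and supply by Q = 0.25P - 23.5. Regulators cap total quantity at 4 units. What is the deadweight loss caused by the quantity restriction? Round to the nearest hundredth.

26.67

Rewriting supply in inverse form: P = 94 + 4Q.
Unrestricted equilibrium: Q* = (144 - 94)/(3.5 + 4) = 6.6667.
At Q = 4 the demand price is 144 - 3.5(4) = 130 and the supply price is 94 + 4(4) = 110.
Deadweight loss is the triangle between the curves from 4 to 6.6667: (1/2)(130 - 110)(6.6667 - 4) = 26.6667.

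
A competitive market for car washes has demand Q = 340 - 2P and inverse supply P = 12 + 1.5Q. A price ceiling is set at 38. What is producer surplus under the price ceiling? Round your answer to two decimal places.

Rewriting demand in inverse form: P = 170 - 0.5Q.
Free-market equilibrium: 170 - 0.5Q = 12 + 1.5Q gives Q* = 79, P* = 130.5.
At P = 38, sellers supply (38 - 12)/1.5 = 17.3333 while buyers want more, so the quantity traded is 17.3333 at price 38.
PS is the triangle above supply below 38: (1/2)(17.3333)(38 - 12) = 225.3333.

225.33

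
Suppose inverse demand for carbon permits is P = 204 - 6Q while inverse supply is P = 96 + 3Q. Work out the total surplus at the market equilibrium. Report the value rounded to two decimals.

648.00

Equilibrium: 204 - 6Q = 96 + 3Q, so Q* = 12 and P* = 132.
CS = (1/2)(12)(72) = 432 and PS = (1/2)(12)(36) = 216, so total surplus = 648.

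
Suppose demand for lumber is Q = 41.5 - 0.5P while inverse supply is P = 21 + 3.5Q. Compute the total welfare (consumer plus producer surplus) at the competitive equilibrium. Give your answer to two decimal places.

349.45

Rewriting demand in inverse form: P = 83 - 2Q.
Equilibrium: 83 - 2Q = 21 + 3.5Q, so Q* = 11.2727 and P* = 60.4545.
CS = (1/2)(11.2727)(22.5455) = 127.0744 and PS = (1/2)(11.2727)(39.4545) = 222.3802, so total surplus = 349.4545.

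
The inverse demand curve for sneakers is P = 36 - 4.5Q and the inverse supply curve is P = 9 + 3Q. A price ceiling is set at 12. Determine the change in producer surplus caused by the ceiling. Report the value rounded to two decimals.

Free-market equilibrium: 36 - 4.5Q = 9 + 3Q gives Q* = 3.6, P* = 19.8.
At P = 12, sellers supply (12 - 9)/3 = 1 while buyers want more, so the quantity traded is 1 at price 12.
PS goes from (1/2)(3.6)(10.8) = 19.44 to 1.5 (computed as (12 - 9)(1) - (1/2)(3)(1)^2), a change of -17.94.

-17.94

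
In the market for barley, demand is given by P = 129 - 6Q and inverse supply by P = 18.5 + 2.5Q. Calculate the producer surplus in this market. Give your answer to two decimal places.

211.25

Setting demand equal to supply, 110.5 = 8.5Q, so Q* = 13 and P* = 51.
The supply curve's price intercept is 18.5, so PS = (1/2)(Q*)(P* - 18.5) = (1/2)(13)(32.5) = 211.25.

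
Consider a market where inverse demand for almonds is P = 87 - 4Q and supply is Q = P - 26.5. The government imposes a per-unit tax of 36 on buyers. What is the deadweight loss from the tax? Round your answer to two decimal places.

Rewriting supply in inverse form: P = 26.5 + Q.
Pre-tax equilibrium: 87 - 4Q = 26.5 + Q gives Q* = 12.1, P* = 38.6.
With the tax, buyers' net willingness to pay falls by 36: (87 - 36) - 4Q = 26.5 + Q, so Q_t = 4.9. Buyers pay P_b = 67.4; sellers receive P_s = P_b - 36 = 31.4.
Deadweight loss is the triangle between the curves from Q_t to Q*: (1/2)(12.1 - 4.9)(36) = 129.6.

129.60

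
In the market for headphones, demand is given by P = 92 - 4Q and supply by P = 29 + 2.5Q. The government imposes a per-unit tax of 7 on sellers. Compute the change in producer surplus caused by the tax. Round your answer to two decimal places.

Without the tax, 92 - 4Q = 29 + 2.5Q so Q* = 9.6923 and P* = 53.2308.
A tax on sellers shifts supply up by 7: 92 - 4Q = 29 + 2.5Q + 7, so Q_t = 8.6154. Buyers pay P_b = 57.5385; sellers receive P_s = P_b - 7 = 50.5385.
Producers lose the trapezoid between P_s and P* out to Q_t plus the triangle from Q_t to Q*: change in PS = 92.7811 - 117.426 = -24.645.

-24.64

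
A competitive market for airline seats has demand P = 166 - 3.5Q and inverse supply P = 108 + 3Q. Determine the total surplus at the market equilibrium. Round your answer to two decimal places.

258.77

Equilibrium: 166 - 3.5Q = 108 + 3Q, so Q* = 8.9231 and P* = 134.7692.
Total surplus is the full triangle between the curves from 0 to Q*: (1/2)(8.9231)(166 - 108) = 258.7692.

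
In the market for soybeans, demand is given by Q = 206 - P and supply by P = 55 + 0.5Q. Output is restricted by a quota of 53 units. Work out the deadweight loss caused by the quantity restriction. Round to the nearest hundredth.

1704.08

Rewriting demand in inverse form: P = 206 - Q.
Unrestricted equilibrium: Q* = (206 - 55)/(1 + 0.5) = 100.6667.
At Q = 53 the demand price is 206 - (53) = 153 and the supply price is 55 + 0.5(53) = 81.5.
Deadweight loss is the triangle between the curves from 53 to 100.6667: (1/2)(153 - 81.5)(100.6667 - 53) = 1704.0833.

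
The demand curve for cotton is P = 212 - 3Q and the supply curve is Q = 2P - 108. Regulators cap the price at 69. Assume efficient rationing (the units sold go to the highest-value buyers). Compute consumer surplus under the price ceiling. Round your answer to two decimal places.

Rewriting supply in inverse form: P = 54 + 0.5Q.
Without the control, 212 - 3Q = 54 + 0.5Q so Q* = 45.1429 and P* = 76.5714.
At P = 69, sellers supply (69 - 54)/0.5 = 30 while buyers want more, so the quantity traded is 30 at price 69.
The demand price at Q = 30 is 122. CS is the trapezoid between demand and 69 over [0, 30]: (1/2)[(212 - 69) + (122 - 69)](30) = 2940.

2940.00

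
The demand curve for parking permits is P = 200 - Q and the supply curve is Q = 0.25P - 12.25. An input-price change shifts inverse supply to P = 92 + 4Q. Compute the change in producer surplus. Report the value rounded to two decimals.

-890.96

Rewriting supply in inverse form: P = 49 + 4Q.
Initial equilibrium: Q_0 = 30.2, P_0 = 169.8; CS_0 = (1/2)(30.2)(30.2) = 456.02, PS_0 = (1/2)(30.2)(120.8) = 1824.08.
New equilibrium: 200 - Q = 92 + 4Q gives Q_1 = 21.6, P_1 = 178.4; CS_1 = 233.28, PS_1 = 933.12.
Change in producer surplus = 933.12 - 1824.08 = -890.96.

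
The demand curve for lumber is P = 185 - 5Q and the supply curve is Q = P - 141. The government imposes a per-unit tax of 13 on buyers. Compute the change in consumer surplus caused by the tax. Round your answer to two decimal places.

Rewriting supply in inverse form: P = 141 + Q.
Without the tax, 185 - 5Q = 141 + Q so Q* = 7.3333 and P* = 148.3333.
A tax on buyers shifts demand down by 13: (185 - 13) - 5Q = 141 + Q, so Q_t = 5.1667. Buyers pay P_b = 159.1667; sellers receive P_s = P_b - 13 = 146.1667.
CS falls from (1/2)(7.3333)(36.6667) = 134.4444 to (1/2)(5.1667)(25.8333) = 66.7361, a change of -67.7083.

-67.71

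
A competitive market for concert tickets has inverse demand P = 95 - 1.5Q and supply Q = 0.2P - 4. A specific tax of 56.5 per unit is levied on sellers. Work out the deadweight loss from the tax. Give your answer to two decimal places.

Rewriting supply in inverse form: P = 20 + 5Q.
Without the tax, 95 - 1.5Q = 20 + 5Q so Q* = 11.5385 and P* = 77.6923.
A tax on sellers shifts supply up by 56.5: 95 - 1.5Q = 20 + 5Q + 56.5, so Q_t = 2.8462. Buyers pay P_b = 90.7308; sellers receive P_s = P_b - 56.5 = 34.2308.
Deadweight loss is the triangle between the curves from Q_t to Q*: (1/2)(11.5385 - 2.8462)(56.5) = 245.5577.

245.56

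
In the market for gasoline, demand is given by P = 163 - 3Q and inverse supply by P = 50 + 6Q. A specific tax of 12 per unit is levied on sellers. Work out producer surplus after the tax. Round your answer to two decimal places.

377.81

Pre-tax equilibrium: 163 - 3Q = 50 + 6Q gives Q* = 12.5556, P* = 125.3333.
With the tax, sellers need 12 more per unit: 163 - 3Q = 50 + 6Q + 12, so Q_t = 11.2222. Buyers pay P_b = 129.3333; sellers receive P_s = P_b - 12 = 117.3333.
PS = (1/2)(Q_t)(P_s - 50) = (1/2)(11.2222)(67.3333) = 377.8148.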